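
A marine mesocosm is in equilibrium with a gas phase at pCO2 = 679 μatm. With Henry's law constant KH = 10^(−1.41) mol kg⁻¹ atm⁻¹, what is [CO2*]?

[CO2*] = 26.4 μmol/kg

KH = 10^(−1.41) = 3.890×10^-2 mol kg⁻¹ atm⁻¹
[CO2*] = KH · pCO2 = 3.890×10^-2 × 679×10^-6 atm = 2.64×10^-5 mol/kg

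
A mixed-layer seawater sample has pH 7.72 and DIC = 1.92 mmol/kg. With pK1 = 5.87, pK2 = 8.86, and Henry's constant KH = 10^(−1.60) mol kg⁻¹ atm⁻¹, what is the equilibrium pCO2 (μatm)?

α₀ = 1 / (1 + K1/[H⁺] + K1K2/[H⁺]²) = 1 / (1 + 10^+1.85 + 10^+0.71)
   = 1 / (1 + 70.795 + 5.1286) = 1/76.923 = 0.01300
[CO2*] = α₀ × DIC = 0.01300 × 1.92 = 0.02496 mmol/kg
pCO2 = [CO2*]/KH = 2.496×10^-5 / 2.512×10^-2 = 994 μatm

pCO2 = 994 μatm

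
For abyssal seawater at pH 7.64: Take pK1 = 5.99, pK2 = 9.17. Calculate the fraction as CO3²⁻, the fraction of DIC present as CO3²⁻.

α₂ = 0.0281

α₂ = 1 / (1 + [H⁺]/K2 + [H⁺]²/(K1K2)) = 1 / (1 + 10^+1.53 + 10^-0.12)
   = 1 / (1 + 33.884 + 0.75858) = 1/35.643 = 0.02806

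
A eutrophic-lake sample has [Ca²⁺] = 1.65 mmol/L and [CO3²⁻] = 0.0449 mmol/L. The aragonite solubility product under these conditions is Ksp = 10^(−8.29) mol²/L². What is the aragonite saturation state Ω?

Ksp = 10^(−8.29) = 5.129×10^-9
Ω = [Ca²⁺][CO3²⁻]/Ksp = (1.65×10^-3)(0.0449×10^-3) / 5.129×10^-9 = 14.4

Ω = 14.4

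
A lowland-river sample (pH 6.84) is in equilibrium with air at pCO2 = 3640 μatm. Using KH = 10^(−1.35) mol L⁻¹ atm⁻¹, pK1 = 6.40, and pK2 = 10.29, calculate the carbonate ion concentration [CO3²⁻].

[CO2*] = KH · pCO2 = 10^(−1.35) × 3640×10^-6 = 1.626×10^-4 mol/L
α₀ = 1/(1 + K1/[H⁺] + K1K2/[H⁺]²) = 1/(1 + 10^+0.44 + 10^-3.01) = 0.2663
DIC = [CO2*]/α₀ = 1.626×10^-4 / 0.2663 = 0.6106 mmol/L
[CO3²⁻] = α₂·DIC; α₂ = 0.0002602, so [CO3²⁻] = 0.0002602 × 0.6106 = 0.000159 mmol/L = 0.159 μmol/L

[CO3²⁻] = 0.159 μmol/L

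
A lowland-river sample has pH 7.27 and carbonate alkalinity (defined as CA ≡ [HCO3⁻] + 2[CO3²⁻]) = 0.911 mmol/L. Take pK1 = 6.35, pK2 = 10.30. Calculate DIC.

CA = [HCO3⁻] + 2[CO3²⁻] = (α₁ + 2α₂)·DIC
At pH 7.27: [H⁺]/K1 = 10^-0.92 = 0.12023, K2/[H⁺] = 10^-3.03 = 0.00093325
α₁ = 1/(1 + 0.12023 + 0.00093325) = 1/1.1212 = 0.8919; α₂ = α₁·K2/[H⁺] = 0.0008324
α₁ + 2α₂ = 0.8936
DIC = CA / (α₁ + 2α₂) = 0.911 / 0.8936 = 1.02 mmol/L

DIC = 1.02 mmol/L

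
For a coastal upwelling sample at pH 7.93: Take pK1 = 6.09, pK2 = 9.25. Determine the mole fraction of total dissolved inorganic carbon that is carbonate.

α₂ = 1 / (1 + [H⁺]/K2 + [H⁺]²/(K1K2)) = 1 / (1 + 10^+1.32 + 10^-0.52)
   = 1 / (1 + 20.893 + 0.30200) = 1/22.195 = 0.04506

α₂ = 0.0451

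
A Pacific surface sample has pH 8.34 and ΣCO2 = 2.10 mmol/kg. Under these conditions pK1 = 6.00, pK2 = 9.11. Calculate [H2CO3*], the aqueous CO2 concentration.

[CO2*] = 8.17 μmol/kg

α₀ = 1 / (1 + K1/[H⁺] + K1K2/[H⁺]²) = 1 / (1 + 10^+2.34 + 10^+1.57)
   = 1 / (1 + 218.78 + 37.154) = 1/256.93 = 0.003892
[CO2*] = α₀ × DIC = 0.003892 × 2.10 = 0.00817 mmol/kg = 8.17 μmol/kg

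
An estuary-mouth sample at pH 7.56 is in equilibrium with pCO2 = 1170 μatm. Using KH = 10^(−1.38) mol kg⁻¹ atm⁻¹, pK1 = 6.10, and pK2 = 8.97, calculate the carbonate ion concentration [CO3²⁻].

[CO3²⁻] = 0.0547 mmol/kg

[CO2*] = KH · pCO2 = 10^(−1.38) × 1170×10^-6 = 4.877×10^-5 mol/kg
α₀ = 1/(1 + K1/[H⁺] + K1K2/[H⁺]²) = 1/(1 + 10^+1.46 + 10^+0.05) = 0.03230
DIC = [CO2*]/α₀ = 4.877×10^-5 / 0.03230 = 1.510 mmol/kg
[CO3²⁻] = α₂·DIC; α₂ = 0.03624, so [CO3²⁻] = 0.03624 × 1.510 = 0.0547 mmol/kg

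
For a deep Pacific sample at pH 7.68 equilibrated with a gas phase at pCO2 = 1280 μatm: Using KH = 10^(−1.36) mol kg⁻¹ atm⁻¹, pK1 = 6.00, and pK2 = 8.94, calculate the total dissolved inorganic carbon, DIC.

[CO2*] = KH · pCO2 = 10^(−1.36) × 1280×10^-6 = 5.587×10^-5 mol/kg
α₀ = 1/(1 + K1/[H⁺] + K1K2/[H⁺]²) = 1/(1 + 10^+1.68 + 10^+0.42) = 0.01942
DIC = [CO2*]/α₀ = 5.587×10^-5 / 0.01942 = 2.88 mmol/kg

DIC = 2.88 mmol/kg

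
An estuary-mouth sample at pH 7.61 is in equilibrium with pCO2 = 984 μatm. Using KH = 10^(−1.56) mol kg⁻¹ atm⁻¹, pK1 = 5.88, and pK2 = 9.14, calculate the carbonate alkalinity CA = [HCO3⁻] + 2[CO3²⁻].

CA = 1.54 mmol/kg

[CO2*] = KH · pCO2 = 10^(−1.56) × 984×10^-6 = 2.710×10^-5 mol/kg
α₀ = 1/(1 + K1/[H⁺] + K1K2/[H⁺]²) = 1/(1 + 10^+1.73 + 10^+0.20) = 0.01777
DIC = [CO2*]/α₀ = 2.710×10^-5 / 0.01777 = 1.525 mmol/kg
CA = (α₁ + 2α₂)·DIC = (0.9541 + 2×0.02816) × 1.525 = 1.54 mmol/kg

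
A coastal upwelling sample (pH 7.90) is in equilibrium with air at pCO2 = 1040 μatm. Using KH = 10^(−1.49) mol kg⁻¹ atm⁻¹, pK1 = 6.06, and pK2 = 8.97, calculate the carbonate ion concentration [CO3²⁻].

[CO2*] = KH · pCO2 = 10^(−1.49) × 1040×10^-6 = 3.365×10^-5 mol/kg
α₀ = 1/(1 + K1/[H⁺] + K1K2/[H⁺]²) = 1/(1 + 10^+1.84 + 10^+0.77) = 0.01315
DIC = [CO2*]/α₀ = 3.365×10^-5 / 0.01315 = 2.560 mmol/kg
[CO3²⁻] = α₂·DIC; α₂ = 0.07741, so [CO3²⁻] = 0.07741 × 2.560 = 0.198 mmol/kg

[CO3²⁻] = 0.198 mmol/kg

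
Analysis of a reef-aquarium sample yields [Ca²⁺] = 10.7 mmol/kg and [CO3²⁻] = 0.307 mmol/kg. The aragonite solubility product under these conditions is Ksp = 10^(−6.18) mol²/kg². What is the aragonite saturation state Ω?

Ω = 4.97

Ksp = 10^(−6.18) = 6.607×10^-7
Ω = [Ca²⁺][CO3²⁻]/Ksp = (10.7×10^-3)(0.307×10^-3) / 6.607×10^-7 = 4.97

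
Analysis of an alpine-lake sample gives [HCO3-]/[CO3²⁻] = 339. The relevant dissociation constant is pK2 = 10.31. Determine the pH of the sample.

From K2 = [H⁺][CO3²⁻]/[HCO3-]:  pH = pK2 − log₁₀([HCO3-]/[CO3²⁻])
log₁₀(339) = +2.530
pH = 10.31 − (+2.530) = 7.78

pH = 7.78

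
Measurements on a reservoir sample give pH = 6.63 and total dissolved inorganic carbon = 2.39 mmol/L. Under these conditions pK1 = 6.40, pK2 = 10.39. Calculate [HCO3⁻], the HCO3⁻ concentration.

[HCO3⁻] = 1.50 mmol/L

α₁ = 1 / (1 + [H⁺]/K1 + K2/[H⁺]) = 1 / (1 + 10^-0.23 + 10^-3.76)
   = 1 / (1 + 0.58884 + 0.00017378) = 1/1.5890 = 0.6293
[HCO3⁻] = α₁ × DIC = 0.6293 × 2.39 = 1.50 mmol/L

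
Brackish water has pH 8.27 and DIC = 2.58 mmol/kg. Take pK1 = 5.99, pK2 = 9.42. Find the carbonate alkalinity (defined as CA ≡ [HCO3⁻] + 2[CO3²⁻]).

CA = [HCO3⁻] + 2[CO3²⁻] = (α₁ + 2α₂)·DIC
At pH 8.27: [H⁺]/K1 = 10^-2.28 = 0.0052481, K2/[H⁺] = 10^-1.15 = 0.070795
α₁ = 1/(1 + 0.0052481 + 0.070795) = 1/1.0760 = 0.9293; α₂ = α₁·K2/[H⁺] = 0.06579
α₁ + 2α₂ = 1.0609
CA = 1.0609 × 2.58 = 2.74 mmol/kg

CA = 2.74 mmol/kg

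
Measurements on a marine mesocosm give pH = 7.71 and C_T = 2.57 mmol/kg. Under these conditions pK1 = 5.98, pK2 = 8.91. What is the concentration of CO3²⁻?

α₂ = 1 / (1 + [H⁺]/K2 + [H⁺]²/(K1K2)) = 1 / (1 + 10^+1.20 + 10^-0.53)
   = 1 / (1 + 15.849 + 0.29512) = 1/17.144 = 0.05833
[CO3²⁻] = α₂ × DIC = 0.05833 × 2.57 = 0.150 mmol/kg

[CO3²⁻] = 0.150 mmol/kg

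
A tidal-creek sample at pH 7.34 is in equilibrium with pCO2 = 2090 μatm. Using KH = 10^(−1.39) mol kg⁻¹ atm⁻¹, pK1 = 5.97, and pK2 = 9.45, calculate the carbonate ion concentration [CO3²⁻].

[CO3²⁻] = 15.5 μmol/kg

[CO2*] = KH · pCO2 = 10^(−1.39) × 2090×10^-6 = 8.514×10^-5 mol/kg
α₀ = 1/(1 + K1/[H⁺] + K1K2/[H⁺]²) = 1/(1 + 10^+1.37 + 10^-0.74) = 0.04061
DIC = [CO2*]/α₀ = 8.514×10^-5 / 0.04061 = 2.097 mmol/kg
[CO3²⁻] = α₂·DIC; α₂ = 0.007390, so [CO3²⁻] = 0.007390 × 2.097 = 0.0155 mmol/kg = 15.5 μmol/kg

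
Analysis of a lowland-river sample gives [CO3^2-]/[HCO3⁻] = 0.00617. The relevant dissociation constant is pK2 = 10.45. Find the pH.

pH = 8.24

From K2 = [H⁺][CO3^2-]/[HCO3⁻]:  pH = pK2 + log₁₀([CO3^2-]/[HCO3⁻])
log₁₀(0.00617) = -2.210
pH = 10.45 + (-2.210) = 8.24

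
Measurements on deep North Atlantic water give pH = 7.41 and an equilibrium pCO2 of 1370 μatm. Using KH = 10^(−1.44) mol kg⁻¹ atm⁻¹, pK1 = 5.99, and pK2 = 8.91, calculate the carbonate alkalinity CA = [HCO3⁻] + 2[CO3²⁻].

CA = 1.39 mmol/kg

[CO2*] = KH · pCO2 = 10^(−1.44) × 1370×10^-6 = 4.974×10^-5 mol/kg
α₀ = 1/(1 + K1/[H⁺] + K1K2/[H⁺]²) = 1/(1 + 10^+1.42 + 10^-0.08) = 0.03554
DIC = [CO2*]/α₀ = 4.974×10^-5 / 0.03554 = 1.399 mmol/kg
CA = (α₁ + 2α₂)·DIC = (0.9349 + 2×0.02956) × 1.399 = 1.39 mmol/kg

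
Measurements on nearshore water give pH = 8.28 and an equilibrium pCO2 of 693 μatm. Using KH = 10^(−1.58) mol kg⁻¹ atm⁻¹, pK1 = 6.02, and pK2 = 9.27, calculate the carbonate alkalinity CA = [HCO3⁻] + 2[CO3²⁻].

CA = 4.00 mmol/kg

[CO2*] = KH · pCO2 = 10^(−1.58) × 693×10^-6 = 1.823×10^-5 mol/kg
α₀ = 1/(1 + K1/[H⁺] + K1K2/[H⁺]²) = 1/(1 + 10^+2.26 + 10^+1.27) = 0.004961
DIC = [CO2*]/α₀ = 1.823×10^-5 / 0.004961 = 3.675 mmol/kg
CA = (α₁ + 2α₂)·DIC = (0.9027 + 2×0.09237) × 3.675 = 4.00 mmol/kg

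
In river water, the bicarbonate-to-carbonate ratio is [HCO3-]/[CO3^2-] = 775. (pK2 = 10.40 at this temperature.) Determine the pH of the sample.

From K2 = [H⁺][CO3^2-]/[HCO3-]:  pH = pK2 − log₁₀([HCO3-]/[CO3^2-])
log₁₀(775) = +2.889
pH = 10.40 − (+2.889) = 7.51

pH = 7.51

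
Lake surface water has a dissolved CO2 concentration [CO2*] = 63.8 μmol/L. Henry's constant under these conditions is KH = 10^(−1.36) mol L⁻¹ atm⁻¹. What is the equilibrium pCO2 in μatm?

pCO2 = 1460 μatm

KH = 10^(−1.36) = 4.365×10^-2 mol L⁻¹ atm⁻¹
pCO2 = [CO2*]/KH = 63.8×10^-6 / 4.365×10^-2 = 1.46×10^-3 atm = 1460 μatm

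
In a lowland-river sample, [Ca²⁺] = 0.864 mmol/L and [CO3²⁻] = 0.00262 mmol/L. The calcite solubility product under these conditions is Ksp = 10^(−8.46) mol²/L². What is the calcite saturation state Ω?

Ksp = 10^(−8.46) = 3.467×10^-9
Ω = [Ca²⁺][CO3²⁻]/Ksp = (0.864×10^-3)(0.00262×10^-3) / 3.467×10^-9 = 0.653

Ω = 0.653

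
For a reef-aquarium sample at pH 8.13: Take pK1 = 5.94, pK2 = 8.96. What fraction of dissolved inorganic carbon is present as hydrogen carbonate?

α₁ = 0.866

α₁ = 1 / (1 + [H⁺]/K1 + K2/[H⁺]) = 1 / (1 + 10^-2.19 + 10^-0.83)
   = 1 / (1 + 0.0064565 + 0.14791) = 1/1.1544 = 0.8663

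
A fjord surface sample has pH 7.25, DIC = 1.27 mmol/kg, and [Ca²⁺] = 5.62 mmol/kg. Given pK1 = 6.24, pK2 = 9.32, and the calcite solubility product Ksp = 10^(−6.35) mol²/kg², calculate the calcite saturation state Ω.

Ω = 0.123

α₂ = 1 / (1 + [H⁺]/K2 + [H⁺]²/(K1K2)) = 1 / (1 + 10^+2.07 + 10^+1.06)
   = 1 / (1 + 117.49 + 11.482) = 1/129.97 = 0.007694
[CO3²⁻] = α₂ × DIC = 0.007694 × 1.27 = 0.009771 mmol/kg = 9.771 μmol/kg
Ksp = 10^(−6.35) = 4.467×10^-7
Ω = [Ca²⁺][CO3²⁻]/Ksp = (5.62×10^-3)(9.771×10^-6) / 4.467×10^-7 = 0.123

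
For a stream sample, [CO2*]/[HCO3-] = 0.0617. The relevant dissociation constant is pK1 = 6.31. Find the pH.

From K1 = [H⁺][HCO3-]/[CO2*]:  pH = pK1 − log₁₀([CO2*]/[HCO3-])
log₁₀(0.0617) = -1.210
pH = 6.31 − (-1.210) = 7.52

pH = 7.52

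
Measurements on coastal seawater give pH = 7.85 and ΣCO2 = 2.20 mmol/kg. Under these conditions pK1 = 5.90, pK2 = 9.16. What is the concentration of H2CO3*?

α₀ = 1 / (1 + K1/[H⁺] + K1K2/[H⁺]²) = 1 / (1 + 10^+1.95 + 10^+0.64)
   = 1 / (1 + 89.125 + 4.3652) = 1/94.490 = 0.01058
[CO2*] = α₀ × DIC = 0.01058 × 2.20 = 0.0233 mmol/kg

[CO2*] = 0.0233 mmol/kg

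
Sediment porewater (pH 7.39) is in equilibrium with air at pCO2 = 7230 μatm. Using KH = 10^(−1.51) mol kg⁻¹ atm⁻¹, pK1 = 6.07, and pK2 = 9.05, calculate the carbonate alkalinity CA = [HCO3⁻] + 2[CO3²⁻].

CA = 4.87 mmol/kg

[CO2*] = KH · pCO2 = 10^(−1.51) × 7230×10^-6 = 2.234×10^-4 mol/kg
α₀ = 1/(1 + K1/[H⁺] + K1K2/[H⁺]²) = 1/(1 + 10^+1.32 + 10^-0.34) = 0.04474
DIC = [CO2*]/α₀ = 2.234×10^-4 / 0.04474 = 4.994 mmol/kg
CA = (α₁ + 2α₂)·DIC = (0.9348 + 2×0.02045) × 4.994 = 4.87 mmol/kg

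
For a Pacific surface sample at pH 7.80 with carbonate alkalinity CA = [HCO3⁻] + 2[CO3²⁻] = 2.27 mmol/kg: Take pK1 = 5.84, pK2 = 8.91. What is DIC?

DIC = 2.14 mmol/kg

CA = [HCO3⁻] + 2[CO3²⁻] = (α₁ + 2α₂)·DIC
At pH 7.80: [H⁺]/K1 = 10^-1.96 = 0.010965, K2/[H⁺] = 10^-1.11 = 0.077625
α₁ = 1/(1 + 0.010965 + 0.077625) = 1/1.0886 = 0.9186; α₂ = α₁·K2/[H⁺] = 0.07131
α₁ + 2α₂ = 1.0612
DIC = CA / (α₁ + 2α₂) = 2.27 / 1.0612 = 2.14 mmol/kg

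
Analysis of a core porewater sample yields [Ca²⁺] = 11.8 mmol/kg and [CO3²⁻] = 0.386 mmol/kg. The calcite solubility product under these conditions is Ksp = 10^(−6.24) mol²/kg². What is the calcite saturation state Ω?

Ksp = 10^(−6.24) = 5.754×10^-7
Ω = [Ca²⁺][CO3²⁻]/Ksp = (11.8×10^-3)(0.386×10^-3) / 5.754×10^-7 = 7.92

Ω = 7.92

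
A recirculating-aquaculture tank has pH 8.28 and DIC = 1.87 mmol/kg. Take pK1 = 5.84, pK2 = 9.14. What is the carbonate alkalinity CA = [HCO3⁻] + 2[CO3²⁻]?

CA = [HCO3⁻] + 2[CO3²⁻] = (α₁ + 2α₂)·DIC
At pH 8.28: [H⁺]/K1 = 10^-2.44 = 0.0036308, K2/[H⁺] = 10^-0.86 = 0.13804
α₁ = 1/(1 + 0.0036308 + 0.13804) = 1/1.1417 = 0.8759; α₂ = α₁·K2/[H⁺] = 0.1209
α₁ + 2α₂ = 1.1177
CA = 1.1177 × 1.87 = 2.09 mmol/kg

CA = 2.09 mmol/kg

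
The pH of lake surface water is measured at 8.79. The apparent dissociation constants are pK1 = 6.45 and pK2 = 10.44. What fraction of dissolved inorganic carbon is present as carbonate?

α₂ = 0.0218

α₂ = 1 / (1 + [H⁺]/K2 + [H⁺]²/(K1K2)) = 1 / (1 + 10^+1.65 + 10^-0.69)
   = 1 / (1 + 44.668 + 0.20417) = 1/45.873 = 0.02180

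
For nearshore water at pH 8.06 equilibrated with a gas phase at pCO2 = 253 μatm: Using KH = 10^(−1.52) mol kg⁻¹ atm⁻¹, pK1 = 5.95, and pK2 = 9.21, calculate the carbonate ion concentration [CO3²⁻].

[CO2*] = KH · pCO2 = 10^(−1.52) × 253×10^-6 = 7.640×10^-6 mol/kg
α₀ = 1/(1 + K1/[H⁺] + K1K2/[H⁺]²) = 1/(1 + 10^+2.11 + 10^+0.96) = 0.007197
DIC = [CO2*]/α₀ = 7.640×10^-6 / 0.007197 = 1.062 mmol/kg
[CO3²⁻] = α₂·DIC; α₂ = 0.06564, so [CO3²⁻] = 0.06564 × 1.062 = 0.0697 mmol/kg

[CO3²⁻] = 0.0697 mmol/kg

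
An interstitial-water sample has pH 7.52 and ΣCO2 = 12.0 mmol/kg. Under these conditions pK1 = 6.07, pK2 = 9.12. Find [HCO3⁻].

α₁ = 1 / (1 + [H⁺]/K1 + K2/[H⁺]) = 1 / (1 + 10^-1.45 + 10^-1.60)
   = 1 / (1 + 0.035481 + 0.025119) = 1/1.0606 = 0.9429
[HCO3⁻] = α₁ × DIC = 0.9429 × 12.0 = 11.3 mmol/kg

[HCO3⁻] = 11.3 mmol/kg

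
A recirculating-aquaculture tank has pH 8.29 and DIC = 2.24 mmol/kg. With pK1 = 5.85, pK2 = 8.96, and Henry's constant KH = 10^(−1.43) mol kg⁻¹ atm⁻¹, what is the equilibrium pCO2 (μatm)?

pCO2 = 180 μatm

α₀ = 1 / (1 + K1/[H⁺] + K1K2/[H⁺]²) = 1 / (1 + 10^+2.44 + 10^+1.77)
   = 1 / (1 + 275.42 + 58.884) = 1/335.31 = 0.002982
[CO2*] = α₀ × DIC = 0.002982 × 2.24 = 0.006680 mmol/kg = 6.680 μmol/kg
pCO2 = [CO2*]/KH = 6.680×10^-6 / 3.715×10^-2 = 180 μatm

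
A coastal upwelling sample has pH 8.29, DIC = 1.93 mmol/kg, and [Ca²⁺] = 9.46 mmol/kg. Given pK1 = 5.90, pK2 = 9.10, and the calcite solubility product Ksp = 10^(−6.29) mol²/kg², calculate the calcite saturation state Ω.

Ω = 4.76

α₂ = 1 / (1 + [H⁺]/K2 + [H⁺]²/(K1K2)) = 1 / (1 + 10^+0.81 + 10^-1.58)
   = 1 / (1 + 6.4565 + 0.026303) = 1/7.4828 = 0.1336
[CO3²⁻] = α₂ × DIC = 0.1336 × 1.93 = 0.2579 mmol/kg
Ksp = 10^(−6.29) = 5.129×10^-7
Ω = [Ca²⁺][CO3²⁻]/Ksp = (9.46×10^-3)(2.579×10^-4) / 5.129×10^-7 = 4.76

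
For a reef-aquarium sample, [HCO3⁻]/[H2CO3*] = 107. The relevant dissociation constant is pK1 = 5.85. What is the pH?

pH = 7.88

From K1 = [H⁺][HCO3⁻]/[H2CO3*]:  pH = pK1 + log₁₀([HCO3⁻]/[H2CO3*])
log₁₀(107) = +2.029
pH = 5.85 + (+2.029) = 7.88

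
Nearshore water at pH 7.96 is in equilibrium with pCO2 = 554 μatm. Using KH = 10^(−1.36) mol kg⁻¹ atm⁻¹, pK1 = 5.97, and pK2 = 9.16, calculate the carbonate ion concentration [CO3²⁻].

[CO3²⁻] = 0.149 mmol/kg

[CO2*] = KH · pCO2 = 10^(−1.36) × 554×10^-6 = 2.418×10^-5 mol/kg
α₀ = 1/(1 + K1/[H⁺] + K1K2/[H⁺]²) = 1/(1 + 10^+1.99 + 10^+0.79) = 0.009534
DIC = [CO2*]/α₀ = 2.418×10^-5 / 0.009534 = 2.537 mmol/kg
[CO3²⁻] = α₂·DIC; α₂ = 0.05879, so [CO3²⁻] = 0.05879 × 2.537 = 0.149 mmol/kg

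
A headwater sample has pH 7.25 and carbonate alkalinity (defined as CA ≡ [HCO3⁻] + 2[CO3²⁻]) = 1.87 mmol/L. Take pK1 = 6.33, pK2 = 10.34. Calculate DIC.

CA = [HCO3⁻] + 2[CO3²⁻] = (α₁ + 2α₂)·DIC
At pH 7.25: [H⁺]/K1 = 10^-0.92 = 0.12023, K2/[H⁺] = 10^-3.09 = 0.00081283
α₁ = 1/(1 + 0.12023 + 0.00081283) = 1/1.1210 = 0.8920; α₂ = α₁·K2/[H⁺] = 0.0007251
α₁ + 2α₂ = 0.8935
DIC = CA / (α₁ + 2α₂) = 1.87 / 0.8935 = 2.09 mmol/L

DIC = 2.09 mmol/L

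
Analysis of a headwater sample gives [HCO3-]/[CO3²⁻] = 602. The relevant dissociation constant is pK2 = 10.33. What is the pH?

pH = 7.55

From K2 = [H⁺][CO3²⁻]/[HCO3-]:  pH = pK2 − log₁₀([HCO3-]/[CO3²⁻])
log₁₀(602) = +2.780
pH = 10.33 − (+2.780) = 7.55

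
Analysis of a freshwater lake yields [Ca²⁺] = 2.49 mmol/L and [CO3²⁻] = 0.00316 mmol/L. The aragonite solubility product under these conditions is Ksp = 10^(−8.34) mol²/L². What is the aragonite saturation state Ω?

Ksp = 10^(−8.34) = 4.571×10^-9
Ω = [Ca²⁺][CO3²⁻]/Ksp = (2.49×10^-3)(0.00316×10^-3) / 4.571×10^-9 = 1.72

Ω = 1.72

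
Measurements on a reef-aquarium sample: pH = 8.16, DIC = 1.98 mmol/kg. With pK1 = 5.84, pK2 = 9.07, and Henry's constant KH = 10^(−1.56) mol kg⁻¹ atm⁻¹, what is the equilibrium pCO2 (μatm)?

pCO2 = 305 μatm

α₀ = 1 / (1 + K1/[H⁺] + K1K2/[H⁺]²) = 1 / (1 + 10^+2.32 + 10^+1.41)
   = 1 / (1 + 208.93 + 25.704) = 1/235.63 = 0.004244
[CO2*] = α₀ × DIC = 0.004244 × 1.98 = 0.008403 mmol/kg = 8.403 μmol/kg
pCO2 = [CO2*]/KH = 8.403×10^-6 / 2.754×10^-2 = 305 μatm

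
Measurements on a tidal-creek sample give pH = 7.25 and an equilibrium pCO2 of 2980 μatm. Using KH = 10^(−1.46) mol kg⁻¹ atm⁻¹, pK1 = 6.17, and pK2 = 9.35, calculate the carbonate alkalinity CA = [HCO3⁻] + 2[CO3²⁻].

[CO2*] = KH · pCO2 = 10^(−1.46) × 2980×10^-6 = 1.033×10^-4 mol/kg
α₀ = 1/(1 + K1/[H⁺] + K1K2/[H⁺]²) = 1/(1 + 10^+1.08 + 10^-1.02) = 0.07623
DIC = [CO2*]/α₀ = 1.033×10^-4 / 0.07623 = 1.355 mmol/kg
CA = (α₁ + 2α₂)·DIC = (0.9165 + 2×0.007280) × 1.355 = 1.26 mmol/kg

CA = 1.26 mmol/kg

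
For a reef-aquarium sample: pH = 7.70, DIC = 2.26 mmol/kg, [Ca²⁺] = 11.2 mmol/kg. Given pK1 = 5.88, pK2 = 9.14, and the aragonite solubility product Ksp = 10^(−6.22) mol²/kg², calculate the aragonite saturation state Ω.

Ω = 1.45

α₂ = 1 / (1 + [H⁺]/K2 + [H⁺]²/(K1K2)) = 1 / (1 + 10^+1.44 + 10^-0.38)
   = 1 / (1 + 27.542 + 0.41687) = 1/28.959 = 0.03453
[CO3²⁻] = α₂ × DIC = 0.03453 × 2.26 = 0.07804 mmol/kg
Ksp = 10^(−6.22) = 6.026×10^-7
Ω = [Ca²⁺][CO3²⁻]/Ksp = (11.2×10^-3)(7.804×10^-5) / 6.026×10^-7 = 1.45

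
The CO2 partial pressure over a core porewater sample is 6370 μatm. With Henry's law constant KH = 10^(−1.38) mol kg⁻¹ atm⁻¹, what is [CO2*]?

[CO2*] = 266 μmol/kg

KH = 10^(−1.38) = 4.169×10^-2 mol kg⁻¹ atm⁻¹
[CO2*] = KH · pCO2 = 4.169×10^-2 × 6370×10^-6 atm = 2.66×10^-4 mol/kg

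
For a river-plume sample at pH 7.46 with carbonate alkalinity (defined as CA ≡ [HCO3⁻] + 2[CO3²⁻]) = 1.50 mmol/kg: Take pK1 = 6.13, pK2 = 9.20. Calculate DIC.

CA = [HCO3⁻] + 2[CO3²⁻] = (α₁ + 2α₂)·DIC
At pH 7.46: [H⁺]/K1 = 10^-1.33 = 0.046774, K2/[H⁺] = 10^-1.74 = 0.018197
α₁ = 1/(1 + 0.046774 + 0.018197) = 1/1.0650 = 0.9390; α₂ = α₁·K2/[H⁺] = 0.01709
α₁ + 2α₂ = 0.9732
DIC = CA / (α₁ + 2α₂) = 1.50 / 0.9732 = 1.54 mmol/kg

DIC = 1.54 mmol/kg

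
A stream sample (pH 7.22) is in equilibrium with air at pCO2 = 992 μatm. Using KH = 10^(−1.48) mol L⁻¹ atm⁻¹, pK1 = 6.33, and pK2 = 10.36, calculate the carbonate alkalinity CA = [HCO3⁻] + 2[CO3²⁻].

CA = 0.255 mmol/L

[CO2*] = KH · pCO2 = 10^(−1.48) × 992×10^-6 = 3.285×10^-5 mol/L
α₀ = 1/(1 + K1/[H⁺] + K1K2/[H⁺]²) = 1/(1 + 10^+0.89 + 10^-2.25) = 0.1140
DIC = [CO2*]/α₀ = 3.285×10^-5 / 0.1140 = 0.2880 mmol/L
CA = (α₁ + 2α₂)·DIC = (0.8853 + 2×0.0006413) × 0.2880 = 0.255 mmol/L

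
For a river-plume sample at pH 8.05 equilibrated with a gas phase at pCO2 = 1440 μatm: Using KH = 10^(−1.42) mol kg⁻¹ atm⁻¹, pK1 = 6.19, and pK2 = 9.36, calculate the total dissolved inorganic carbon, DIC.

[CO2*] = KH · pCO2 = 10^(−1.42) × 1440×10^-6 = 5.475×10^-5 mol/kg
α₀ = 1/(1 + K1/[H⁺] + K1K2/[H⁺]²) = 1/(1 + 10^+1.86 + 10^+0.55) = 0.01299
DIC = [CO2*]/α₀ = 5.475×10^-5 / 0.01299 = 4.22 mmol/kg

DIC = 4.22 mmol/kg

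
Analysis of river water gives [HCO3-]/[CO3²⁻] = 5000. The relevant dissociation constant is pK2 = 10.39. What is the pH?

pH = 6.69

From K2 = [H⁺][CO3²⁻]/[HCO3-]:  pH = pK2 − log₁₀([HCO3-]/[CO3²⁻])
log₁₀(5000) = +3.699
pH = 10.39 − (+3.699) = 6.69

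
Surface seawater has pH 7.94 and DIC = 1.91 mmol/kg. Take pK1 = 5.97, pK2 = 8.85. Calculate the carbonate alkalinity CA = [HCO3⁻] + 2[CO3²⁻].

CA = 2.10 mmol/kg

CA = [HCO3⁻] + 2[CO3²⁻] = (α₁ + 2α₂)·DIC
At pH 7.94: [H⁺]/K1 = 10^-1.97 = 0.010715, K2/[H⁺] = 10^-0.91 = 0.12303
α₁ = 1/(1 + 0.010715 + 0.12303) = 1/1.1337 = 0.8820; α₂ = α₁·K2/[H⁺] = 0.1085
α₁ + 2α₂ = 1.0991
CA = 1.0991 × 1.91 = 2.10 mmol/kg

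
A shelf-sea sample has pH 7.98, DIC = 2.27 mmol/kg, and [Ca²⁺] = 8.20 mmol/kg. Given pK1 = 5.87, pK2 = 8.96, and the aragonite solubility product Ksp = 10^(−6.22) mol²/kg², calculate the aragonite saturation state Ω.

Ω = 2.91

α₂ = 1 / (1 + [H⁺]/K2 + [H⁺]²/(K1K2)) = 1 / (1 + 10^+0.98 + 10^-1.13)
   = 1 / (1 + 9.5499 + 0.074131) = 1/10.624 = 0.09413
[CO3²⁻] = α₂ × DIC = 0.09413 × 2.27 = 0.2137 mmol/kg
Ksp = 10^(−6.22) = 6.026×10^-7
Ω = [Ca²⁺][CO3²⁻]/Ksp = (8.20×10^-3)(2.137×10^-4) / 6.026×10^-7 = 2.91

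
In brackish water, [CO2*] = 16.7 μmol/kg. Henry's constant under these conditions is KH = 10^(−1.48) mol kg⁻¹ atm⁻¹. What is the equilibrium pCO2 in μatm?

KH = 10^(−1.48) = 3.311×10^-2 mol kg⁻¹ atm⁻¹
pCO2 = [CO2*]/KH = 16.7×10^-6 / 3.311×10^-2 = 5.04×10^-4 atm = 504 μatm

pCO2 = 504 μatm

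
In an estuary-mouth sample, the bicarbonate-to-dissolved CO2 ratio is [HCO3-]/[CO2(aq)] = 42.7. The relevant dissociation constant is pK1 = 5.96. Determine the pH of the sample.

From K1 = [H⁺][HCO3-]/[CO2(aq)]:  pH = pK1 + log₁₀([HCO3-]/[CO2(aq)])
log₁₀(42.7) = +1.630
pH = 5.96 + (+1.630) = 7.59

pH = 7.59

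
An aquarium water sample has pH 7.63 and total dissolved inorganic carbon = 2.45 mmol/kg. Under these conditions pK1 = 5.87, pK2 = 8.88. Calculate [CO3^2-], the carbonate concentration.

[CO3²⁻] = 0.128 mmol/kg

α₂ = 1 / (1 + [H⁺]/K2 + [H⁺]²/(K1K2)) = 1 / (1 + 10^+1.25 + 10^-0.51)
   = 1 / (1 + 17.783 + 0.30903) = 1/19.092 = 0.05238
[CO3²⁻] = α₂ × DIC = 0.05238 × 2.45 = 0.128 mmol/kg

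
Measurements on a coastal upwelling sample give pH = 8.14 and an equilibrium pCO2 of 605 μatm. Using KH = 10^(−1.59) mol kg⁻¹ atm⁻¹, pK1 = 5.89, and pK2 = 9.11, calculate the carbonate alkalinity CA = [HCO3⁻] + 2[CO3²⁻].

[CO2*] = KH · pCO2 = 10^(−1.59) × 605×10^-6 = 1.555×10^-5 mol/kg
α₀ = 1/(1 + K1/[H⁺] + K1K2/[H⁺]²) = 1/(1 + 10^+2.25 + 10^+1.28) = 0.005054
DIC = [CO2*]/α₀ = 1.555×10^-5 / 0.005054 = 3.077 mmol/kg
CA = (α₁ + 2α₂)·DIC = (0.8987 + 2×0.09629) × 3.077 = 3.36 mmol/kg

CA = 3.36 mmol/kg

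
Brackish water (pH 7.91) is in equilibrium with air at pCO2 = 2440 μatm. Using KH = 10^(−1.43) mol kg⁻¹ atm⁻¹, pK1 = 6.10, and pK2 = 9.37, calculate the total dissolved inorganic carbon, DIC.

[CO2*] = KH · pCO2 = 10^(−1.43) × 2440×10^-6 = 9.065×10^-5 mol/kg
α₀ = 1/(1 + K1/[H⁺] + K1K2/[H⁺]²) = 1/(1 + 10^+1.81 + 10^+0.35) = 0.01475
DIC = [CO2*]/α₀ = 9.065×10^-5 / 0.01475 = 6.15 mmol/kg

DIC = 6.15 mmol/kg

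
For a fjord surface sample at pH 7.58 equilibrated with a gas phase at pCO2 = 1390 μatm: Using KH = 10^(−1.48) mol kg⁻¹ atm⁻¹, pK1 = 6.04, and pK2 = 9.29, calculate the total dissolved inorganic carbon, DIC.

DIC = 1.67 mmol/kg

[CO2*] = KH · pCO2 = 10^(−1.48) × 1390×10^-6 = 4.603×10^-5 mol/kg
α₀ = 1/(1 + K1/[H⁺] + K1K2/[H⁺]²) = 1/(1 + 10^+1.54 + 10^-0.17) = 0.02751
DIC = [CO2*]/α₀ = 4.603×10^-5 / 0.02751 = 1.67 mmol/kg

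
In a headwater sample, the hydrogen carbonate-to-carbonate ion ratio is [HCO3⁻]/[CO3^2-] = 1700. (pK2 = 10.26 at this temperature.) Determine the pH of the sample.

pH = 7.03

From K2 = [H⁺][CO3^2-]/[HCO3⁻]:  pH = pK2 − log₁₀([HCO3⁻]/[CO3^2-])
log₁₀(1700) = +3.230
pH = 10.26 − (+3.230) = 7.03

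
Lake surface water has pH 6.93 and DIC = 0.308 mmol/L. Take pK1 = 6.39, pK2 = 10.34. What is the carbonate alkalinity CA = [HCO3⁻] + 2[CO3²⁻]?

CA = [HCO3⁻] + 2[CO3²⁻] = (α₁ + 2α₂)·DIC
At pH 6.93: [H⁺]/K1 = 10^-0.54 = 0.28840, K2/[H⁺] = 10^-3.41 = 0.00038905
α₁ = 1/(1 + 0.28840 + 0.00038905) = 1/1.2888 = 0.7759; α₂ = α₁·K2/[H⁺] = 0.0003019
α₁ + 2α₂ = 0.7765
CA = 0.7765 × 0.308 = 0.239 mmol/L

CA = 0.239 mmol/L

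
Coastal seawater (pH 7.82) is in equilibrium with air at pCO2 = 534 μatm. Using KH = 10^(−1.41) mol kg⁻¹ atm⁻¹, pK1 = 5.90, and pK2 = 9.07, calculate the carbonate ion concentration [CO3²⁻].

[CO2*] = KH · pCO2 = 10^(−1.41) × 534×10^-6 = 2.078×10^-5 mol/kg
α₀ = 1/(1 + K1/[H⁺] + K1K2/[H⁺]²) = 1/(1 + 10^+1.92 + 10^+0.67) = 0.01125
DIC = [CO2*]/α₀ = 2.078×10^-5 / 0.01125 = 1.846 mmol/kg
[CO3²⁻] = α₂·DIC; α₂ = 0.05264, so [CO3²⁻] = 0.05264 × 1.846 = 0.0972 mmol/kg

[CO3²⁻] = 0.0972 mmol/kg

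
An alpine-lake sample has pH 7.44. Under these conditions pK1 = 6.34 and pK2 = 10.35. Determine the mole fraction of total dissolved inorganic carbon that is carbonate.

α₂ = 1 / (1 + [H⁺]/K2 + [H⁺]²/(K1K2)) = 1 / (1 + 10^+2.91 + 10^+1.81)
   = 1 / (1 + 812.83 + 64.565) = 1/878.40 = 0.001138

α₂ = 0.00114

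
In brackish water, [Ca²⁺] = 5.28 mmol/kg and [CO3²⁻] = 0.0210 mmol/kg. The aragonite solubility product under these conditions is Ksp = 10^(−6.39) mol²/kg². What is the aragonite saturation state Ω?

Ksp = 10^(−6.39) = 4.074×10^-7
Ω = [Ca²⁺][CO3²⁻]/Ksp = (5.28×10^-3)(0.0210×10^-3) / 4.074×10^-7 = 0.272

Ω = 0.272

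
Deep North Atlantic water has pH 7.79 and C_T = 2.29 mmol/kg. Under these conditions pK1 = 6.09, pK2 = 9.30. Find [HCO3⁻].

α₁ = 1 / (1 + [H⁺]/K1 + K2/[H⁺]) = 1 / (1 + 10^-1.70 + 10^-1.51)
   = 1 / (1 + 0.019953 + 0.030903) = 1/1.0509 = 0.9516
[HCO3⁻] = α₁ × DIC = 0.9516 × 2.29 = 2.18 mmol/kg

[HCO3⁻] = 2.18 mmol/kg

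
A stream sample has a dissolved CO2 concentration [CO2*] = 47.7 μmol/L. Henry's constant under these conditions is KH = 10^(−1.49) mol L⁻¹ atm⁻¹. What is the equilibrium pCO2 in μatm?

pCO2 = 1470 μatm

KH = 10^(−1.49) = 3.236×10^-2 mol L⁻¹ atm⁻¹
pCO2 = [CO2*]/KH = 47.7×10^-6 / 3.236×10^-2 = 1.47×10^-3 atm = 1470 μatm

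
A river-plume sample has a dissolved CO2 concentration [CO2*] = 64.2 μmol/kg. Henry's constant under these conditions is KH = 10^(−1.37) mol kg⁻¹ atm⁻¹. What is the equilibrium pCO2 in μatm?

pCO2 = 1500 μatm

KH = 10^(−1.37) = 4.266×10^-2 mol kg⁻¹ atm⁻¹
pCO2 = [CO2*]/KH = 64.2×10^-6 / 4.266×10^-2 = 1.50×10^-3 atm = 1500 μatm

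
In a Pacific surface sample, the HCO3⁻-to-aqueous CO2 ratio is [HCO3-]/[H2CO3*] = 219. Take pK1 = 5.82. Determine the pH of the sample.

pH = 8.16

From K1 = [H⁺][HCO3-]/[H2CO3*]:  pH = pK1 + log₁₀([HCO3-]/[H2CO3*])
log₁₀(219) = +2.340
pH = 5.82 + (+2.340) = 8.16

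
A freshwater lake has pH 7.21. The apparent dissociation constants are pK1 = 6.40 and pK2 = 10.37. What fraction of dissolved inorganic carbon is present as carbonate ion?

α₂ = 0.000599

α₂ = 1 / (1 + [H⁺]/K2 + [H⁺]²/(K1K2)) = 1 / (1 + 10^+3.16 + 10^+2.35)
   = 1 / (1 + 1445.4 + 223.87) = 1/1670.3 = 0.0005987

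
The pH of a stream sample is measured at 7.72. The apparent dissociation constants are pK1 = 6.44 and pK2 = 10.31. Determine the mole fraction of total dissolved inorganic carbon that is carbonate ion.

α₂ = 0.00244

α₂ = 1 / (1 + [H⁺]/K2 + [H⁺]²/(K1K2)) = 1 / (1 + 10^+2.59 + 10^+1.31)
   = 1 / (1 + 389.05 + 20.417) = 1/410.46 = 0.002436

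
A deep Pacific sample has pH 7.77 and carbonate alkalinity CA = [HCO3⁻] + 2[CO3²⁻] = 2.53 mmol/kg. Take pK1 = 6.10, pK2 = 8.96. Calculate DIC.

CA = [HCO3⁻] + 2[CO3²⁻] = (α₁ + 2α₂)·DIC
At pH 7.77: [H⁺]/K1 = 10^-1.67 = 0.021380, K2/[H⁺] = 10^-1.19 = 0.064565
α₁ = 1/(1 + 0.021380 + 0.064565) = 1/1.0859 = 0.9209; α₂ = α₁·K2/[H⁺] = 0.05946
α₁ + 2α₂ = 1.0398
DIC = CA / (α₁ + 2α₂) = 2.53 / 1.0398 = 2.43 mmol/kg

DIC = 2.43 mmol/kg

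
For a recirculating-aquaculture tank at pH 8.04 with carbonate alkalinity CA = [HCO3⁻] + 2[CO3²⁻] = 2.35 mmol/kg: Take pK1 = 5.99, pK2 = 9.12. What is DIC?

DIC = 2.20 mmol/kg

CA = [HCO3⁻] + 2[CO3²⁻] = (α₁ + 2α₂)·DIC
At pH 8.04: [H⁺]/K1 = 10^-2.05 = 0.0089125, K2/[H⁺] = 10^-1.08 = 0.083176
α₁ = 1/(1 + 0.0089125 + 0.083176) = 1/1.0921 = 0.9157; α₂ = α₁·K2/[H⁺] = 0.07616
α₁ + 2α₂ = 1.0680
DIC = CA / (α₁ + 2α₂) = 2.35 / 1.0680 = 2.20 mmol/kg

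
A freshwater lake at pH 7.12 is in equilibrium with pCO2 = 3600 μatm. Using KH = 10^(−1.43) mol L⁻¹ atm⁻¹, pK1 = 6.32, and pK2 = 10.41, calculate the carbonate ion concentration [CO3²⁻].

[CO2*] = KH · pCO2 = 10^(−1.43) × 3600×10^-6 = 1.338×10^-4 mol/L
α₀ = 1/(1 + K1/[H⁺] + K1K2/[H⁺]²) = 1/(1 + 10^+0.80 + 10^-2.49) = 0.1367
DIC = [CO2*]/α₀ = 1.338×10^-4 / 0.1367 = 0.9781 mmol/L
[CO3²⁻] = α₂·DIC; α₂ = 0.0004425, so [CO3²⁻] = 0.0004425 × 0.9781 = 0.000433 mmol/L = 0.433 μmol/L

[CO3²⁻] = 0.433 μmol/L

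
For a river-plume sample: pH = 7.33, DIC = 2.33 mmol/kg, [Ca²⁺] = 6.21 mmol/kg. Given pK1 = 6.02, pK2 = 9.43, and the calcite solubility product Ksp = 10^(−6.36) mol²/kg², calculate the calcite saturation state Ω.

α₂ = 1 / (1 + [H⁺]/K2 + [H⁺]²/(K1K2)) = 1 / (1 + 10^+2.10 + 10^+0.79)
   = 1 / (1 + 125.89 + 6.1660) = 1/133.06 = 0.007515
[CO3²⁻] = α₂ × DIC = 0.007515 × 2.33 = 0.01751 mmol/kg = 17.51 μmol/kg
Ksp = 10^(−6.36) = 4.365×10^-7
Ω = [Ca²⁺][CO3²⁻]/Ksp = (6.21×10^-3)(1.751×10^-5) / 4.365×10^-7 = 0.249

Ω = 0.249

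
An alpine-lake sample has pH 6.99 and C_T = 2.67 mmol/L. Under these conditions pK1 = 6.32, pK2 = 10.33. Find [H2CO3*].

α₀ = 1 / (1 + K1/[H⁺] + K1K2/[H⁺]²) = 1 / (1 + 10^+0.67 + 10^-2.67)
   = 1 / (1 + 4.6774 + 0.0021380) = 1/5.6795 = 0.1761
[CO2*] = α₀ × DIC = 0.1761 × 2.67 = 0.470 mmol/L

[CO2*] = 0.470 mmol/L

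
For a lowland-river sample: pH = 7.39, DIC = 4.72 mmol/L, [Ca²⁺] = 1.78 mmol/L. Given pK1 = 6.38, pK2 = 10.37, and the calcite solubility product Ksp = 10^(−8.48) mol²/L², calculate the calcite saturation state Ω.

α₂ = 1 / (1 + [H⁺]/K2 + [H⁺]²/(K1K2)) = 1 / (1 + 10^+2.98 + 10^+1.97)
   = 1 / (1 + 954.99 + 93.325) = 1/1049.3 = 0.0009530
[CO3²⁻] = α₂ × DIC = 0.0009530 × 4.72 = 0.004498 mmol/L = 4.498 μmol/L
Ksp = 10^(−8.48) = 3.311×10^-9
Ω = [Ca²⁺][CO3²⁻]/Ksp = (1.78×10^-3)(4.498×10^-6) / 3.311×10^-9 = 2.42

Ω = 2.42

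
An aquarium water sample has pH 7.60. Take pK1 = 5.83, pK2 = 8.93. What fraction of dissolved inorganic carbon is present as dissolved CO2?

α₀ = 1 / (1 + K1/[H⁺] + K1K2/[H⁺]²) = 1 / (1 + 10^+1.77 + 10^+0.44)
   = 1 / (1 + 58.884 + 2.7542) = 1/62.639 = 0.01596

α₀ = 0.0160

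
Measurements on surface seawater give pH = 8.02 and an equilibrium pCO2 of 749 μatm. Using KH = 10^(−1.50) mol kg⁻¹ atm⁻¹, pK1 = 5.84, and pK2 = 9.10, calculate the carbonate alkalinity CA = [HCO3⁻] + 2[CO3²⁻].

CA = 4.18 mmol/kg

[CO2*] = KH · pCO2 = 10^(−1.50) × 749×10^-6 = 2.369×10^-5 mol/kg
α₀ = 1/(1 + K1/[H⁺] + K1K2/[H⁺]²) = 1/(1 + 10^+2.18 + 10^+1.10) = 0.006063
DIC = [CO2*]/α₀ = 2.369×10^-5 / 0.006063 = 3.907 mmol/kg
CA = (α₁ + 2α₂)·DIC = (0.9176 + 2×0.07632) × 3.907 = 4.18 mmol/kg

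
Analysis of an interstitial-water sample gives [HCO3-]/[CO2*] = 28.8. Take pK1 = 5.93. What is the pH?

pH = 7.39

From K1 = [H⁺][HCO3-]/[CO2*]:  pH = pK1 + log₁₀([HCO3-]/[CO2*])
log₁₀(28.8) = +1.459
pH = 5.93 + (+1.459) = 7.39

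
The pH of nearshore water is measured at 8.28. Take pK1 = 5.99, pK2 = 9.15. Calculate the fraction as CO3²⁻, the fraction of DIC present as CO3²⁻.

α₂ = 0.118

α₂ = 1 / (1 + [H⁺]/K2 + [H⁺]²/(K1K2)) = 1 / (1 + 10^+0.87 + 10^-1.42)
   = 1 / (1 + 7.4131 + 0.038019) = 1/8.4511 = 0.1183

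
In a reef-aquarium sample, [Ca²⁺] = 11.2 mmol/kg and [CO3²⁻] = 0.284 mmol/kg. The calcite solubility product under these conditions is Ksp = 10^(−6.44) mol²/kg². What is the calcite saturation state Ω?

Ω = 8.76

Ksp = 10^(−6.44) = 3.631×10^-7
Ω = [Ca²⁺][CO3²⁻]/Ksp = (11.2×10^-3)(0.284×10^-3) / 3.631×10^-7 = 8.76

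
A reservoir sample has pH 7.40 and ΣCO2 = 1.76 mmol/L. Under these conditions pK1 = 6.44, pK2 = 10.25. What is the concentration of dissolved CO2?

α₀ = 1 / (1 + K1/[H⁺] + K1K2/[H⁺]²) = 1 / (1 + 10^+0.96 + 10^-1.89)
   = 1 / (1 + 9.1201 + 0.012882) = 1/10.133 = 0.09869
[CO2*] = α₀ × DIC = 0.09869 × 1.76 = 0.174 mmol/L

[CO2*] = 0.174 mmol/L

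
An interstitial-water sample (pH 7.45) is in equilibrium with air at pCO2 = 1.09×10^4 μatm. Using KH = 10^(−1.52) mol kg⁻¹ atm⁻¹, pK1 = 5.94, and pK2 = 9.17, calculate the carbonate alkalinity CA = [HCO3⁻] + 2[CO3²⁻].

CA = 11.1 mmol/kg

[CO2*] = KH · pCO2 = 10^(−1.52) × 1.09×10^4×10^-6 = 3.292×10^-4 mol/kg
α₀ = 1/(1 + K1/[H⁺] + K1K2/[H⁺]²) = 1/(1 + 10^+1.51 + 10^-0.21) = 0.02943
DIC = [CO2*]/α₀ = 3.292×10^-4 / 0.02943 = 11.18 mmol/kg
CA = (α₁ + 2α₂)·DIC = (0.9524 + 2×0.01815) × 11.18 = 11.1 mmol/kg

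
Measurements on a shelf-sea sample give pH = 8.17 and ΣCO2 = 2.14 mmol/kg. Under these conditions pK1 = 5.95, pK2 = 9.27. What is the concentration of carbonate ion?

α₂ = 1 / (1 + [H⁺]/K2 + [H⁺]²/(K1K2)) = 1 / (1 + 10^+1.10 + 10^-1.12)
   = 1 / (1 + 12.589 + 0.075858) = 1/13.665 = 0.07318
[CO3²⁻] = α₂ × DIC = 0.07318 × 2.14 = 0.157 mmol/kg

[CO3²⁻] = 0.157 mmol/kg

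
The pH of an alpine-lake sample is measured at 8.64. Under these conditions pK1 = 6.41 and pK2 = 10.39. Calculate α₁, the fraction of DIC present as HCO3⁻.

α₁ = 0.977

α₁ = 1 / (1 + [H⁺]/K1 + K2/[H⁺]) = 1 / (1 + 10^-2.23 + 10^-1.75)
   = 1 / (1 + 0.0058884 + 0.017783) = 1/1.0237 = 0.9769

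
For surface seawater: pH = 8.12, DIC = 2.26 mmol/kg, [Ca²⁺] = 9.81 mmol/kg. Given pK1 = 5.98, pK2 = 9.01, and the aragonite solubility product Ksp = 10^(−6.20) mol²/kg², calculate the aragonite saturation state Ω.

α₂ = 1 / (1 + [H⁺]/K2 + [H⁺]²/(K1K2)) = 1 / (1 + 10^+0.89 + 10^-1.25)
   = 1 / (1 + 7.7625 + 0.056234) = 1/8.8187 = 0.1134
[CO3²⁻] = α₂ × DIC = 0.1134 × 2.26 = 0.2563 mmol/kg
Ksp = 10^(−6.20) = 6.310×10^-7
Ω = [Ca²⁺][CO3²⁻]/Ksp = (9.81×10^-3)(2.563×10^-4) / 6.310×10^-7 = 3.98

Ω = 3.98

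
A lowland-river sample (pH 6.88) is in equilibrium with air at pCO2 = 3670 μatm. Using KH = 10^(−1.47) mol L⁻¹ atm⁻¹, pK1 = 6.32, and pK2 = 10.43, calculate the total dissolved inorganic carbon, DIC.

DIC = 0.576 mmol/L

[CO2*] = KH · pCO2 = 10^(−1.47) × 3670×10^-6 = 1.244×10^-4 mol/L
α₀ = 1/(1 + K1/[H⁺] + K1K2/[H⁺]²) = 1/(1 + 10^+0.56 + 10^-2.99) = 0.2159
DIC = [CO2*]/α₀ = 1.244×10^-4 / 0.2159 = 0.576 mmol/L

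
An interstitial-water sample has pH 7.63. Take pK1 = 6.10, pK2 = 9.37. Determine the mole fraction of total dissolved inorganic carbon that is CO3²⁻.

α₂ = 1 / (1 + [H⁺]/K2 + [H⁺]²/(K1K2)) = 1 / (1 + 10^+1.74 + 10^+0.21)
   = 1 / (1 + 54.954 + 1.6218) = 1/57.576 = 0.01737

α₂ = 0.0174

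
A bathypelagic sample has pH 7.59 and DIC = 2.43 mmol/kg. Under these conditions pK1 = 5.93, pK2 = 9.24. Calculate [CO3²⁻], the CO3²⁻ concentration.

[CO3²⁻] = 0.0521 mmol/kg

α₂ = 1 / (1 + [H⁺]/K2 + [H⁺]²/(K1K2)) = 1 / (1 + 10^+1.65 + 10^-0.01)
   = 1 / (1 + 44.668 + 0.97724) = 1/46.646 = 0.02144
[CO3²⁻] = α₂ × DIC = 0.02144 × 2.43 = 0.0521 mmol/kg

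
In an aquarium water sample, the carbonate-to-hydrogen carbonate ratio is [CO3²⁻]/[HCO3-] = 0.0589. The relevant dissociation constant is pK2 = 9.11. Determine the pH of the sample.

pH = 7.88

From K2 = [H⁺][CO3²⁻]/[HCO3-]:  pH = pK2 + log₁₀([CO3²⁻]/[HCO3-])
log₁₀(0.0589) = -1.230
pH = 9.11 + (-1.230) = 7.88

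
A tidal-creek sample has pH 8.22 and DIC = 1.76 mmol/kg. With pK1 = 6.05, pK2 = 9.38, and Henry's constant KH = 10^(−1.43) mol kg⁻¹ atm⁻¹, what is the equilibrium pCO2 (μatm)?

pCO2 = 298 μatm

α₀ = 1 / (1 + K1/[H⁺] + K1K2/[H⁺]²) = 1 / (1 + 10^+2.17 + 10^+1.01)
   = 1 / (1 + 147.91 + 10.233) = 1/159.14 = 0.006284
[CO2*] = α₀ × DIC = 0.006284 × 1.76 = 0.01106 mmol/kg = 11.06 μmol/kg
pCO2 = [CO2*]/KH = 1.106×10^-5 / 3.715×10^-2 = 298 μatm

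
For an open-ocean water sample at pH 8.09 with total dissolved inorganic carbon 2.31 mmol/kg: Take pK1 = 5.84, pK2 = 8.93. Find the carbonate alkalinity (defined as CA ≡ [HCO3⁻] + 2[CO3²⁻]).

CA = 2.59 mmol/kg

CA = [HCO3⁻] + 2[CO3²⁻] = (α₁ + 2α₂)·DIC
At pH 8.09: [H⁺]/K1 = 10^-2.25 = 0.0056234, K2/[H⁺] = 10^-0.84 = 0.14454
α₁ = 1/(1 + 0.0056234 + 0.14454) = 1/1.1502 = 0.8694; α₂ = α₁·K2/[H⁺] = 0.1257
α₁ + 2α₂ = 1.1208
CA = 1.1208 × 2.31 = 2.59 mmol/kg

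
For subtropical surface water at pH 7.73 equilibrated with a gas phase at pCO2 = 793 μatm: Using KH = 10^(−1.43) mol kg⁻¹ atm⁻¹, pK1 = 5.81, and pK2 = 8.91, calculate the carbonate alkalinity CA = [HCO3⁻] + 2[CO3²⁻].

[CO2*] = KH · pCO2 = 10^(−1.43) × 793×10^-6 = 2.946×10^-5 mol/kg
α₀ = 1/(1 + K1/[H⁺] + K1K2/[H⁺]²) = 1/(1 + 10^+1.92 + 10^+0.74) = 0.01115
DIC = [CO2*]/α₀ = 2.946×10^-5 / 0.01115 = 2.642 mmol/kg
CA = (α₁ + 2α₂)·DIC = (0.9276 + 2×0.06128) × 2.642 = 2.77 mmol/kg

CA = 2.77 mmol/kg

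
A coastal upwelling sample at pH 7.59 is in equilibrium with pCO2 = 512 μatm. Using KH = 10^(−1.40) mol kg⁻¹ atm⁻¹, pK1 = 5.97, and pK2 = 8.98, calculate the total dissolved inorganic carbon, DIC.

DIC = 0.905 mmol/kg

[CO2*] = KH · pCO2 = 10^(−1.40) × 512×10^-6 = 2.038×10^-5 mol/kg
α₀ = 1/(1 + K1/[H⁺] + K1K2/[H⁺]²) = 1/(1 + 10^+1.62 + 10^+0.23) = 0.02253
DIC = [CO2*]/α₀ = 2.038×10^-5 / 0.02253 = 0.905 mmol/kg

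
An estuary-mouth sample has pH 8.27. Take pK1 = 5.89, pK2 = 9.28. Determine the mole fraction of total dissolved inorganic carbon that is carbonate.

α₂ = 1 / (1 + [H⁺]/K2 + [H⁺]²/(K1K2)) = 1 / (1 + 10^+1.01 + 10^-1.37)
   = 1 / (1 + 10.233 + 0.042658) = 1/11.276 = 0.08869

α₂ = 0.0887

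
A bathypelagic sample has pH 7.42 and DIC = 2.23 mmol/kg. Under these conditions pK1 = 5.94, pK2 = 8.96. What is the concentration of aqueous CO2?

α₀ = 1 / (1 + K1/[H⁺] + K1K2/[H⁺]²) = 1 / (1 + 10^+1.48 + 10^-0.06)
   = 1 / (1 + 30.200 + 0.87096) = 1/32.070 = 0.03118
[CO2*] = α₀ × DIC = 0.03118 × 2.23 = 0.0695 mmol/kg

[CO2*] = 0.0695 mmol/kg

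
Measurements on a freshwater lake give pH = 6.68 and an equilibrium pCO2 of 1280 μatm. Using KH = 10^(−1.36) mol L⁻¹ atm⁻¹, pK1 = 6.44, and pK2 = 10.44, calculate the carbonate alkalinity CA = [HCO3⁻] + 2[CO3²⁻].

[CO2*] = KH · pCO2 = 10^(−1.36) × 1280×10^-6 = 5.587×10^-5 mol/L
α₀ = 1/(1 + K1/[H⁺] + K1K2/[H⁺]²) = 1/(1 + 10^+0.24 + 10^-3.52) = 0.3652
DIC = [CO2*]/α₀ = 5.587×10^-5 / 0.3652 = 0.1530 mmol/L
CA = (α₁ + 2α₂)·DIC = (0.6347 + 2×0.0001103) × 0.1530 = 0.0971 mmol/L

CA = 0.0971 mmol/L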